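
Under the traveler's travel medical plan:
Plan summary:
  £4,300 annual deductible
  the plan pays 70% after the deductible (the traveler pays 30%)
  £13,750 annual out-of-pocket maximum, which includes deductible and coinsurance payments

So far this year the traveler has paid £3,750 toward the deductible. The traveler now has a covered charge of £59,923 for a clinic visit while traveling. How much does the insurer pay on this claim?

Remaining deductible: £4,300 − £3,750 = £550.
After the £550 deductible portion, £59,923 − £550 = £59,373 is subject to coinsurance.
Traveler's 30% share of £59,373 is £17,811.90.
Traveler responsibility before any cap: £550 + £17,811.90 = £18,361.90.
That would bring total out-of-pocket to £22,111.90, past the £13,750 cap. The traveler is capped at £13,750 − £3,750 = £10,000 on this claim.
Insurer pays the balance: £59,923 − £10,000 = £49,923.

£49,923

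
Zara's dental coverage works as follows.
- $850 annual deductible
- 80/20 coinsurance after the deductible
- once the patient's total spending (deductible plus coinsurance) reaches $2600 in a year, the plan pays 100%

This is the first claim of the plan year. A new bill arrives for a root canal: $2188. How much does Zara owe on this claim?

$1117.60

Deductible not yet touched, so the first $850 of the bill goes to the deductible.
That leaves $2188 − $850 = $1338 for coinsurance.
20% of $1338 = $267.60 falls to the patient.
That puts the patient's cost at $850 + $267.60 = $1117.60 before any cap.
Year-to-date out-of-pocket becomes $0 + $1117.60 = $1117.60, still under the $2600 maximum, so no cap applies.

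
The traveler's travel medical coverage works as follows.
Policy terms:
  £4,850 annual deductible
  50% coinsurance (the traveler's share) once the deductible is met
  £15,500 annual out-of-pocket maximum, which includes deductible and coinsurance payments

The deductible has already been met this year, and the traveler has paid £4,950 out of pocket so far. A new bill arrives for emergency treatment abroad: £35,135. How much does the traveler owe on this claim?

With the deductible met, the entire £35,135 is subject to coinsurance.
Traveler's 50% share of £35,135 is £17,567.50.
That would bring total out-of-pocket to £22,517.50, past the £15,500 cap. The traveler is capped at £15,500 − £4,950 = £10,550 on this claim.

£10,550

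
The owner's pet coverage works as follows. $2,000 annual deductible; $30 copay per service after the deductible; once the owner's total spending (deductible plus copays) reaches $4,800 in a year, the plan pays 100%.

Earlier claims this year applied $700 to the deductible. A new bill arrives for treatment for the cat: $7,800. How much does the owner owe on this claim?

Deductible still to meet: $2,000 − $700 = $1,300.
That leaves $7,800 − $1,300 = $6,500 for the copay.
Copay on this service: $30.
Owner responsibility before any cap: $1,300 + $30 = $1,330.
Total out-of-pocket so far would be $700 + $1,330 = $2,030, below the $4,800 cap — no reduction.

$1,330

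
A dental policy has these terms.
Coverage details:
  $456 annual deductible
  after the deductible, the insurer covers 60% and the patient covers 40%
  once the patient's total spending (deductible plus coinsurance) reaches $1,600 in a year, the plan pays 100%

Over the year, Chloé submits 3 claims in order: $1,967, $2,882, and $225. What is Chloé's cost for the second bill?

$539.60

Claim 1 — $1,967: $456 to deductible, leaving $1,511; coinsurance $1,511 × 40% = $604.40. Patient owes $1,060.40 (running OOP $1,060.40).
Claim 2 — $2,882: deductible met; 40% of $2,882 = $1,152.80. That would push OOP to $2,213.20, over the $1,600 cap, so patient pays $1,600 − $1,060.40 = $539.60.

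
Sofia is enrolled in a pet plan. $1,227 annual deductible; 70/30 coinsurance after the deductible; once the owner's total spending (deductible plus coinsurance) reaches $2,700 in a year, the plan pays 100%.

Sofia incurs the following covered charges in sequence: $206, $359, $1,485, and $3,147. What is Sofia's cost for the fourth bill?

#1 ($206): all of it applies to the deductible. Owner pays $206; OOP now $206.
#2 ($359): entire amount goes to the deductible. Owner owes $359 (running OOP $565).
#3 ($1,485): deductible takes $662, $823 remains; 30% of $823 = $246.90. Owner pays $908.90; OOP now $1,473.90.
#4 ($3,147): 30% coinsurance on $3,147 = $944.10. Owner owes $944.10 (running OOP $2,418).

$944.10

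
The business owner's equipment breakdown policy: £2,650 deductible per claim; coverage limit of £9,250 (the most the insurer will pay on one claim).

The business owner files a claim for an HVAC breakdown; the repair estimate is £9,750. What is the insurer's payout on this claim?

Subtract the deductible: £9,750 − £2,650 = £7,100.
That's under the £9,250 cap, so the insurer reimburses the full £7,100.

£7,100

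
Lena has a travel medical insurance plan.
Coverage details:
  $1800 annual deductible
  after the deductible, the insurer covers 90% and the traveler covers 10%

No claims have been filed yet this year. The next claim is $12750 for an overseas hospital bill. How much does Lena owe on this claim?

Deductible not yet touched, so the first $1800 of the bill goes to the deductible.
The remaining $10950 (= $12750 − $1800) moves to coinsurance.
Coinsurance: $10950 × 10% = $1095.
That puts the traveler's cost at $1800 + $1095 = $2895.

$2895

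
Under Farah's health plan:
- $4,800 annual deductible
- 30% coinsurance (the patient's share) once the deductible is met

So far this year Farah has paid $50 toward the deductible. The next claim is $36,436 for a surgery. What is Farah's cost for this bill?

$50 of the $4,800 deductible is already met, leaving $4,750.
That leaves $36,436 − $4,750 = $31,686 for coinsurance.
Coinsurance: $31,686 × 30% = $9,505.80.
Patient responsibility: $4,750 + $9,505.80 = $14,255.80.

$14,255.80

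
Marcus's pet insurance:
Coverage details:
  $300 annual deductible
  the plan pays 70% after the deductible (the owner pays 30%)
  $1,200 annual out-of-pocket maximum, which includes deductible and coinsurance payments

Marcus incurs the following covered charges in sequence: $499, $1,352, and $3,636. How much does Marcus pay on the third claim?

$434.70

Claim 1 — $499: $300 to deductible, leaving $199; 30% of $199 = $59.70. Cost to owner: $359.70. OOP to date $359.70.
Claim 2 — $1,352: 30% coinsurance on $1,352 = $405.60. Owner owes $405.60 (running OOP $765.30).
Claim 3 — $3,636: deductible met; 30% of $3,636 = $1,090.80. Adding that to $765.30 gives $1,856.10, past the $1,200 cap; owner pays only $1,200 − $765.30 = $434.70.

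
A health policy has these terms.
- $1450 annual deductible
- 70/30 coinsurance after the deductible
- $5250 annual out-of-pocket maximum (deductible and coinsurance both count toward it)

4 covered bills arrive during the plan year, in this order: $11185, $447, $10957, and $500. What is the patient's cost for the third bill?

Claim 1 ($11185): $1450 finishes the deductible; $9735 goes to coinsurance; coinsurance $9735 × 30% = $2920.50. Patient owes $4370.50 (running OOP $4370.50).
Claim 2 ($447): deductible met; 30% of $447 = $134.10. Patient pays $134.10; OOP now $4504.60.
Claim 3 ($10957): deductible already satisfied, so patient's share is 30% × $10957 = $3287.10. That would push OOP to $7791.70, over the $5250 cap, so patient pays $5250 − $4504.60 = $745.40.

$745.40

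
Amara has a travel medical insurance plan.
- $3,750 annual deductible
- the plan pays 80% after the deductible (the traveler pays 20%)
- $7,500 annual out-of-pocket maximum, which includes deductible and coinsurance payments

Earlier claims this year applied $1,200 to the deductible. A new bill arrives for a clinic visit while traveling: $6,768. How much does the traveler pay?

$3,393.60

$1,200 of the $3,750 deductible is already met, leaving $2,550.
After the $2,550 deductible portion, $6,768 − $2,550 = $4,218 is subject to coinsurance.
Traveler's 20% share of $4,218 is $843.60.
Traveler responsibility before any cap: $2,550 + $843.60 = $3,393.60.
Total out-of-pocket so far would be $1,200 + $3,393.60 = $4,593.60, below the $7,500 cap — no reduction.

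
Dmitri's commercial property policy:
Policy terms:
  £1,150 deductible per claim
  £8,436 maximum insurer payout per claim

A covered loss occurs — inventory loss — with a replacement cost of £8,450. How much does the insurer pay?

After the deductible, £8,450 − £1,150 = £7,300 remains.
£7,300 ≤ £8,436, so the limit doesn't bind; insurer pays £7,300.

£7,300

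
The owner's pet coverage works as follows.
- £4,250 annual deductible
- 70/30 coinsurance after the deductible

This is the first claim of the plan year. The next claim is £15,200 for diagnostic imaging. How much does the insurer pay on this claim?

£7,665

Deductible not yet touched, so the first £4,250 of the bill goes to the deductible.
That leaves £15,200 − £4,250 = £10,950 for coinsurance.
Coinsurance: £10,950 × 30% = £3,285.
Owner responsibility: £4,250 + £3,285 = £7,535.
The plan picks up £15,200 − £7,535 = £7,665.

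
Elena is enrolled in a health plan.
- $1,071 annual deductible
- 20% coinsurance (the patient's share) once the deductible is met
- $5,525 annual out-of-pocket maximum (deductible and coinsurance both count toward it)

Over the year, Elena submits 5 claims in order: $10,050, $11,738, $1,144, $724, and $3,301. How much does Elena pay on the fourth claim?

Claim 1 ($10,050): deductible takes $1,071, $8,979 remains; patient's 20% is $1,795.80. Patient owes $2,866.80 (running OOP $2,866.80).
Claim 2 ($11,738): deductible already satisfied, so patient's share is 20% × $11,738 = $2,347.60. Patient owes $2,347.60 (running OOP $5,214.40).
Claim 3 ($1,144): 20% coinsurance on $1,144 = $228.80. Patient owes $228.80 (running OOP $5,443.20).
Claim 4 ($724): 20% coinsurance on $724 = $144.80. That would push OOP to $5,588, over the $5,525 cap, so patient pays $5,525 − $5,443.20 = $81.80.

$81.80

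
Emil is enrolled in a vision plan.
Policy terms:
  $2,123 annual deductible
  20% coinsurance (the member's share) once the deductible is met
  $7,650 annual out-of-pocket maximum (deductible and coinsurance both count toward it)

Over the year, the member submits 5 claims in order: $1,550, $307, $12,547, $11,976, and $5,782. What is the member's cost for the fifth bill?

$675.60

#1 ($1,550): fully absorbed by the deductible. Member owes $1,550 (running OOP $1,550).
#2 ($307): entire amount goes to the deductible. Member pays $307; OOP now $1,857.
#3 ($12,547): $266 to deductible, leaving $12,281; coinsurance $12,281 × 20% = $2,456.20. Member pays $2,722.20; OOP now $4,579.20.
#4 ($11,976): 20% coinsurance on $11,976 = $2,395.20. Member owes $2,395.20 (running OOP $6,974.40).
#5 ($5,782): deductible already satisfied, so member's share is 20% × $5,782 = $1,156.40. OOP would hit $8,130.80 > $7,650, so the cap limits the member to $7,650 − $6,974.40 = $675.60.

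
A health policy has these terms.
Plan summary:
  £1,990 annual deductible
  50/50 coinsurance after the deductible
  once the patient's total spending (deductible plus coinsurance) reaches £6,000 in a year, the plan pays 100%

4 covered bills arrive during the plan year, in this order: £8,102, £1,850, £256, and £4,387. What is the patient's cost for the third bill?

£29

Claim 1 — £8,102: £1,990 finishes the deductible; £6,112 goes to coinsurance; patient's 50% is £3,056. Patient pays £5,046; OOP now £5,046.
Claim 2 — £1,850: deductible met; 50% of £1,850 = £925. Cost to patient: £925. OOP to date £5,971.
Claim 3 — £256: deductible met; 50% of £256 = £128. That would push OOP to £6,099, over the £6,000 cap, so patient pays £6,000 − £5,971 = £29.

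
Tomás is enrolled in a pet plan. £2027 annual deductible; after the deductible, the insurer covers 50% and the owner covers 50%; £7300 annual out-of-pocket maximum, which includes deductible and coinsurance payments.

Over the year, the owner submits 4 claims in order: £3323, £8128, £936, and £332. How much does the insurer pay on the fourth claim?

£239

Bill 1, £3323: £2027 finishes the deductible; £1296 goes to coinsurance; owner's 50% is £648. Owner pays £2675; OOP now £2675. Insurer: £3323 − £2675 = £648.
Bill 2, £8128: deductible met; 50% of £8128 = £4064. Cost to owner: £4064. OOP to date £6739. Insurer: £8128 − £4064 = £4064.
Bill 3, £936: 50% coinsurance on £936 = £468. Cost to owner: £468. OOP to date £7207. Insurer: £936 − £468 = £468.
Bill 4, £332: deductible met; 50% of £332 = £166. OOP would hit £7373 > £7300, so the cap limits the owner to £7300 − £7207 = £93. Insurer: £332 − £93 = £239.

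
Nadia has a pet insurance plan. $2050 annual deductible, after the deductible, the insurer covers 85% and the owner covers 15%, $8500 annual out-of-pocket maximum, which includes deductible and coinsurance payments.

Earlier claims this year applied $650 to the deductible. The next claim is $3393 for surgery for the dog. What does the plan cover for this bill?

Deductible still to meet: $2050 − $650 = $1400.
After the $1400 deductible portion, $3393 − $1400 = $1993 is subject to coinsurance.
15% of $1993 = $298.95 falls to the owner.
That puts the owner's cost at $1400 + $298.95 = $1698.95 before any cap.
Cumulative spending $650 + $1698.95 = $2348.95 stays under the $8500 maximum.
The insurer covers the remainder: $3393 − $1698.95 = $1694.05.

$1694.05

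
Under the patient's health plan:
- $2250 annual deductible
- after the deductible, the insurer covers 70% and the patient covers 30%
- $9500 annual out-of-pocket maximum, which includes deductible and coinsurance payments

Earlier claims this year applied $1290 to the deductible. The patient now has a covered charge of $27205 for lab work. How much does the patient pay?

$8210

Remaining deductible: $2250 − $1290 = $960.
That leaves $27205 − $960 = $26245 for coinsurance.
Coinsurance: $26245 × 30% = $7873.50.
So the patient owes $960 + $7873.50 = $8833.50 before any cap.
That would bring total out-of-pocket to $10123.50, past the $9500 cap. The patient is capped at $9500 − $1290 = $8210 on this claim.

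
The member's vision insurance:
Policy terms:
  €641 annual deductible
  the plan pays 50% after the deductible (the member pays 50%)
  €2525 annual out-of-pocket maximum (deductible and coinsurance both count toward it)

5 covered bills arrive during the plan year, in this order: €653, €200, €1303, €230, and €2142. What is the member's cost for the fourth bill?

#1 (€653): €641 finishes the deductible; €12 goes to coinsurance; coinsurance €12 × 50% = €6. Member owes €647 (running OOP €647).
#2 (€200): 50% coinsurance on €200 = €100. Cost to member: €100. OOP to date €747.
#3 (€1303): deductible already satisfied, so member's share is 50% × €1303 = €651.50. Cost to member: €651.50. OOP to date €1398.50.
#4 (€230): 50% coinsurance on €230 = €115. Member pays €115; OOP now €1513.50.

€115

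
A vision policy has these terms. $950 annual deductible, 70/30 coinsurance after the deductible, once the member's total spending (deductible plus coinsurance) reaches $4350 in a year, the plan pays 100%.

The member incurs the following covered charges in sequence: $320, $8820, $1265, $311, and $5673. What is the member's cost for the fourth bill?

Claim 1 — $320: entire amount goes to the deductible. Member owes $320 (running OOP $320).
Claim 2 — $8820: $630 finishes the deductible; $8190 goes to coinsurance; 30% of $8190 = $2457. Cost to member: $3087. OOP to date $3407.
Claim 3 — $1265: deductible already satisfied, so member's share is 30% × $1265 = $379.50. Cost to member: $379.50. OOP to date $3786.50.
Claim 4 — $311: deductible already satisfied, so member's share is 30% × $311 = $93.30. Member owes $93.30 (running OOP $3879.80).

$93.30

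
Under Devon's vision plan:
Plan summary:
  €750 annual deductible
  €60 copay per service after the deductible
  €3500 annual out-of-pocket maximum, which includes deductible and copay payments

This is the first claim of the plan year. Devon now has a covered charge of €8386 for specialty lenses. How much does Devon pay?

€810

Nothing has been paid toward the €750 deductible, so the first €750 of this charge is applied there.
That leaves €8386 − €750 = €7636 for the copay.
Copay on this service: €60.
Member responsibility before any cap: €750 + €60 = €810.
Year-to-date out-of-pocket becomes €0 + €810 = €810, still under the €3500 maximum, so no cap applies.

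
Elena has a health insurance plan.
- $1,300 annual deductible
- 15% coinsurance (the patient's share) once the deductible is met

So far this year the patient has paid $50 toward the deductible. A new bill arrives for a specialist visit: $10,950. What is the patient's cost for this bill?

$2,705

Deductible still to meet: $1,300 − $50 = $1,250.
After the $1,250 deductible portion, $10,950 − $1,250 = $9,700 is subject to coinsurance.
15% of $9,700 = $1,455 falls to the patient.
Patient responsibility: $1,250 + $1,455 = $2,705.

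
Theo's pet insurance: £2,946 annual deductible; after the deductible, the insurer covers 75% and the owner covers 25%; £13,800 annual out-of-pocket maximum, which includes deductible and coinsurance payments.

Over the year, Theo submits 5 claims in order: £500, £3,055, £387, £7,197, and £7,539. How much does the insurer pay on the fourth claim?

£5,397.75

#1 (£500): fully absorbed by the deductible. Owner owes £500 (running OOP £500). Insurer: £500 − £500 = £0.
#2 (£3,055): £2,446 finishes the deductible; £609 goes to coinsurance; coinsurance £609 × 25% = £152.25. Owner pays £2,598.25; OOP now £3,098.25. Plan pays £3,055 − £2,598.25 = £456.75.
#3 (£387): 25% coinsurance on £387 = £96.75. Owner pays £96.75; OOP now £3,195. Insurer: £387 − £96.75 = £290.25.
#4 (£7,197): 25% coinsurance on £7,197 = £1,799.25. Cost to owner: £1,799.25. OOP to date £4,994.25. Plan pays £7,197 − £1,799.25 = £5,397.75.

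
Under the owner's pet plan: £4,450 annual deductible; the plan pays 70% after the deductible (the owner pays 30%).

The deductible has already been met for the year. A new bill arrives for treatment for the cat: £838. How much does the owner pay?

£251.40

The deductible is already satisfied, so the full bill goes to coinsurance.
30% of £838 = £251.40 falls to the owner.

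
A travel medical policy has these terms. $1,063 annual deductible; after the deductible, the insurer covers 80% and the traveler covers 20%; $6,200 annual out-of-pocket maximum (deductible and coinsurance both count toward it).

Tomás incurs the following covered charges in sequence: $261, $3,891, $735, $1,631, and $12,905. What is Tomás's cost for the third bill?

Claim 1 — $261: fully absorbed by the deductible. Traveler pays $261; OOP now $261.
Claim 2 — $3,891: $802 finishes the deductible; $3,089 goes to coinsurance; traveler's 20% is $617.80. Traveler pays $1,419.80; OOP now $1,680.80.
Claim 3 — $735: deductible already satisfied, so traveler's share is 20% × $735 = $147. Traveler owes $147 (running OOP $1,827.80).

$147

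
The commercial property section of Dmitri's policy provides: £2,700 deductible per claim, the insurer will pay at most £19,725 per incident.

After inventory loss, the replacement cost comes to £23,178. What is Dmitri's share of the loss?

Subtract the deductible: £23,178 − £2,700 = £20,478.
The £19,725 per-incident cap binds; insurer pays £19,725.
The business bears the rest of the original loss: £23,178 − £19,725 = £3,453.

£3,453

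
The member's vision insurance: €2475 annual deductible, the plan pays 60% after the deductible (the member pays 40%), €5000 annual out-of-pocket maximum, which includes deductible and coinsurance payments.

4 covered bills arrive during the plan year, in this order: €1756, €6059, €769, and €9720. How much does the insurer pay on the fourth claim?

€9638.60

Claim 1 — €1756: all of it applies to the deductible. Member owes €1756 (running OOP €1756). Insurer: €1756 − €1756 = €0.
Claim 2 — €6059: deductible takes €719, €5340 remains; 40% of €5340 = €2136. Member pays €2855; OOP now €4611. Plan pays €6059 − €2855 = €3204.
Claim 3 — €769: deductible already satisfied, so member's share is 40% × €769 = €307.60. Member pays €307.60; OOP now €4918.60. Insurer: €769 − €307.60 = €461.40.
Claim 4 — €9720: deductible met; 40% of €9720 = €3888. That would push OOP to €8806.60, over the €5000 cap, so member pays €5000 − €4918.60 = €81.40. Insurer: €9720 − €81.40 = €9638.60.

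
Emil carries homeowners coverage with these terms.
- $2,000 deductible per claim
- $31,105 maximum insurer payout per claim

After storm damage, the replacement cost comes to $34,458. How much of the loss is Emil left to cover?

Less the $2,000 deductible: $34,458 − $2,000 = $32,458.
The $31,105 per-incident cap binds; insurer pays $31,105.
Homeowner's share is the uncovered remainder: $34,458 − $31,105 = $3,353.

$3,353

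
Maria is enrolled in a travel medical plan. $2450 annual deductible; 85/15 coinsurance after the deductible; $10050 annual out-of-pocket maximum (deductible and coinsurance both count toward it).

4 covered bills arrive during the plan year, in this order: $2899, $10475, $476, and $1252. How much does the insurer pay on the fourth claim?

Bill 1, $2899: $2450 finishes the deductible; $449 goes to coinsurance; coinsurance $449 × 15% = $67.35. Traveler owes $2517.35 (running OOP $2517.35). Plan pays $2899 − $2517.35 = $381.65.
Bill 2, $10475: deductible met; 15% of $10475 = $1571.25. Traveler pays $1571.25; OOP now $4088.60. Plan pays $10475 − $1571.25 = $8903.75.
Bill 3, $476: deductible met; 15% of $476 = $71.40. Cost to traveler: $71.40. OOP to date $4160. Plan pays $476 − $71.40 = $404.60.
Bill 4, $1252: deductible already satisfied, so traveler's share is 15% × $1252 = $187.80. Traveler owes $187.80 (running OOP $4347.80). Insurer: $1252 − $187.80 = $1064.20.

$1064.20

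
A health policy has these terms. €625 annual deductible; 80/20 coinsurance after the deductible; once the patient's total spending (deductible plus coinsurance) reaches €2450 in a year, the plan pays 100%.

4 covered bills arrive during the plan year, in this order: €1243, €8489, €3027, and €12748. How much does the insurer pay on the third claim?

€3023.40

Claim 1 — €1243: €625 to deductible, leaving €618; coinsurance €618 × 20% = €123.60. Patient pays €748.60; OOP now €748.60. Plan pays €1243 − €748.60 = €494.40.
Claim 2 — €8489: 20% coinsurance on €8489 = €1697.80. Patient owes €1697.80 (running OOP €2446.40). Plan pays €8489 − €1697.80 = €6791.20.
Claim 3 — €3027: 20% coinsurance on €3027 = €605.40. That would push OOP to €3051.80, over the €2450 cap, so patient pays €2450 − €2446.40 = €3.60. Insurer: €3027 − €3.60 = €3023.40.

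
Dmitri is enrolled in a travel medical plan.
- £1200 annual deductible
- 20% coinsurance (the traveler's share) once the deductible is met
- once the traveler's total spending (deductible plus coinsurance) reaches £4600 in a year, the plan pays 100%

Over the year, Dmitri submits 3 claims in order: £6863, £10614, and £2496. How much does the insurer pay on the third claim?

Bill 1, £6863: £1200 finishes the deductible; £5663 goes to coinsurance; 20% of £5663 = £1132.60. Cost to traveler: £2332.60. OOP to date £2332.60. Plan pays £6863 − £2332.60 = £4530.40.
Bill 2, £10614: 20% coinsurance on £10614 = £2122.80. Traveler pays £2122.80; OOP now £4455.40. Insurer: £10614 − £2122.80 = £8491.20.
Bill 3, £2496: deductible met; 20% of £2496 = £499.20. That would push OOP to £4954.60, over the £4600 cap, so traveler pays £4600 − £4455.40 = £144.60. Insurer: £2496 − £144.60 = £2351.40.

£2351.40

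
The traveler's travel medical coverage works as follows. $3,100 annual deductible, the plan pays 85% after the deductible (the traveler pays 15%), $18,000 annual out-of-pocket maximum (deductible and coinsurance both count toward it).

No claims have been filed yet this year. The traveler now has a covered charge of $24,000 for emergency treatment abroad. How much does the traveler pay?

Deductible not yet touched, so the first $3,100 of the bill goes to the deductible.
After the $3,100 deductible portion, $24,000 − $3,100 = $20,900 is subject to coinsurance.
15% of $20,900 = $3,135 falls to the traveler.
Traveler responsibility before any cap: $3,100 + $3,135 = $6,235.
Cumulative spending $0 + $6,235 = $6,235 stays under the $18,000 maximum.

$6,235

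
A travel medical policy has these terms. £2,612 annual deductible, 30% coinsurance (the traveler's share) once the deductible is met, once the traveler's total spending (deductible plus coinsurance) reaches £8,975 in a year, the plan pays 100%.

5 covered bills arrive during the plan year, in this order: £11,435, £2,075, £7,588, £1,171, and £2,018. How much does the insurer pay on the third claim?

£5,311.60

Bill 1, £11,435: £2,612 to deductible, leaving £8,823; traveler's 30% is £2,646.90. Traveler pays £5,258.90; OOP now £5,258.90. Plan pays £11,435 − £5,258.90 = £6,176.10.
Bill 2, £2,075: deductible met; 30% of £2,075 = £622.50. Traveler pays £622.50; OOP now £5,881.40. Plan pays £2,075 − £622.50 = £1,452.50.
Bill 3, £7,588: 30% coinsurance on £7,588 = £2,276.40. Traveler pays £2,276.40; OOP now £8,157.80. Plan pays £7,588 − £2,276.40 = £5,311.60.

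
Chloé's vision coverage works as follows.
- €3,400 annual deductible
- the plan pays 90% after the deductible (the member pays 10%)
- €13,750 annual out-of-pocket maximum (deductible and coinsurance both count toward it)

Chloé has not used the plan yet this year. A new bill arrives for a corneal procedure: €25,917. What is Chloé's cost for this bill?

Nothing has been paid toward the €3,400 deductible, so the first €3,400 of this charge is applied there.
The remaining €22,517 (= €25,917 − €3,400) moves to coinsurance.
Coinsurance: €22,517 × 10% = €2,251.70.
Member responsibility before any cap: €3,400 + €2,251.70 = €5,651.70.
Total out-of-pocket so far would be €0 + €5,651.70 = €5,651.70, below the €13,750 cap — no reduction.

€5,651.70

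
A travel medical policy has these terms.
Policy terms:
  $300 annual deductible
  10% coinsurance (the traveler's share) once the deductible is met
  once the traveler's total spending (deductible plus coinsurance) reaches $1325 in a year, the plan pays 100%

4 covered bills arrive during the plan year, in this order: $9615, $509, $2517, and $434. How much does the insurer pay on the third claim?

Claim 1 ($9615): deductible takes $300, $9315 remains; coinsurance $9315 × 10% = $931.50. Cost to traveler: $1231.50. OOP to date $1231.50. Plan pays $9615 − $1231.50 = $8383.50.
Claim 2 ($509): deductible met; 10% of $509 = $50.90. Traveler owes $50.90 (running OOP $1282.40). Insurer: $509 − $50.90 = $458.10.
Claim 3 ($2517): 10% coinsurance on $2517 = $251.70. Adding that to $1282.40 gives $1534.10, past the $1325 cap; traveler pays only $1325 − $1282.40 = $42.60. Insurer: $2517 − $42.60 = $2474.40.

$2474.40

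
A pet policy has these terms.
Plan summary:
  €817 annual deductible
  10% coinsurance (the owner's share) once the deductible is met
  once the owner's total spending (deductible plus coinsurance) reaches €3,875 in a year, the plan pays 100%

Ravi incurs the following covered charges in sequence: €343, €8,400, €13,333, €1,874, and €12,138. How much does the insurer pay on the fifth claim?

Claim 1 — €343: fully absorbed by the deductible. Owner owes €343 (running OOP €343). Insurer: €343 − €343 = €0.
Claim 2 — €8,400: €474 to deductible, leaving €7,926; coinsurance €7,926 × 10% = €792.60. Cost to owner: €1,266.60. OOP to date €1,609.60. Plan pays €8,400 − €1,266.60 = €7,133.40.
Claim 3 — €13,333: 10% coinsurance on €13,333 = €1,333.30. Owner pays €1,333.30; OOP now €2,942.90. Plan pays €13,333 − €1,333.30 = €11,999.70.
Claim 4 — €1,874: 10% coinsurance on €1,874 = €187.40. Cost to owner: €187.40. OOP to date €3,130.30. Plan pays €1,874 − €187.40 = €1,686.60.
Claim 5 — €12,138: deductible already satisfied, so owner's share is 10% × €12,138 = €1,213.80. Adding that to €3,130.30 gives €4,344.10, past the €3,875 cap; owner pays only €3,875 − €3,130.30 = €744.70. Plan pays €12,138 − €744.70 = €11,393.30.

€11,393.30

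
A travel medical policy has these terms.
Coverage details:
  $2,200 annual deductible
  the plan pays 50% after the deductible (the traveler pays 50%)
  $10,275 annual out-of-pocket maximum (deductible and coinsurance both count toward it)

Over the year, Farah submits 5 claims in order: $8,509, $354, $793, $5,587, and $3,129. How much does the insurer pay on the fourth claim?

Bill 1, $8,509: deductible takes $2,200, $6,309 remains; traveler's 50% is $3,154.50. Traveler pays $5,354.50; OOP now $5,354.50. Insurer: $8,509 − $5,354.50 = $3,154.50.
Bill 2, $354: 50% coinsurance on $354 = $177. Cost to traveler: $177. OOP to date $5,531.50. Plan pays $354 − $177 = $177.
Bill 3, $793: deductible already satisfied, so traveler's share is 50% × $793 = $396.50. Traveler owes $396.50 (running OOP $5,928). Plan pays $793 − $396.50 = $396.50.
Bill 4, $5,587: deductible met; 50% of $5,587 = $2,793.50. Traveler owes $2,793.50 (running OOP $8,721.50). Insurer: $5,587 − $2,793.50 = $2,793.50.

$2,793.50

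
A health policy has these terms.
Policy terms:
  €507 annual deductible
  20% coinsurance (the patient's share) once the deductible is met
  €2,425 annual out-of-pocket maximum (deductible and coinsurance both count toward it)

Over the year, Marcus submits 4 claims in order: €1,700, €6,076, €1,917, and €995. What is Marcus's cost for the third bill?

#1 (€1,700): deductible takes €507, €1,193 remains; 20% of €1,193 = €238.60. Patient pays €745.60; OOP now €745.60.
#2 (€6,076): 20% coinsurance on €6,076 = €1,215.20. Cost to patient: €1,215.20. OOP to date €1,960.80.
#3 (€1,917): deductible met; 20% of €1,917 = €383.40. Patient owes €383.40 (running OOP €2,344.20).

€383.40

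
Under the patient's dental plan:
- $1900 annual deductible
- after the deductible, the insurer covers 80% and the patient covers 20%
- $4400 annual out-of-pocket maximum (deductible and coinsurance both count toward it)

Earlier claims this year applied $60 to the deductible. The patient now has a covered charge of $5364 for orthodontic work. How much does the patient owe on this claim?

$60 of the $1900 deductible is already met, leaving $1840.
The remaining $3524 (= $5364 − $1840) moves to coinsurance.
Patient's 20% share of $3524 is $704.80.
That puts the patient's cost at $1840 + $704.80 = $2544.80 before any cap.
Total out-of-pocket so far would be $60 + $2544.80 = $2604.80, below the $4400 cap — no reduction.

$2544.80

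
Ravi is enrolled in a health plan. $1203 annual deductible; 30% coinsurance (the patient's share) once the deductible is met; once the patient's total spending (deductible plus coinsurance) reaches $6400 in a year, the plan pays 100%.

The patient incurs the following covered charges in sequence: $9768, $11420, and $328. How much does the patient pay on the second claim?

$2627.50

#1 ($9768): deductible takes $1203, $8565 remains; patient's 30% is $2569.50. Cost to patient: $3772.50. OOP to date $3772.50.
#2 ($11420): deductible already satisfied, so patient's share is 30% × $11420 = $3426. That would push OOP to $7198.50, over the $6400 cap, so patient pays $6400 − $3772.50 = $2627.50.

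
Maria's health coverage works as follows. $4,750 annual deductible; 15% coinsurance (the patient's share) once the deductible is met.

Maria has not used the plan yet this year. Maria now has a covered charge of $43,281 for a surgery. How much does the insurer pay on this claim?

$32,751.35

Deductible not yet touched, so the first $4,750 of the bill goes to the deductible.
After the $4,750 deductible portion, $43,281 − $4,750 = $38,531 is subject to coinsurance.
15% of $38,531 = $5,779.65 falls to the patient.
Patient responsibility: $4,750 + $5,779.65 = $10,529.65.
The insurer covers the remainder: $43,281 − $10,529.65 = $32,751.35.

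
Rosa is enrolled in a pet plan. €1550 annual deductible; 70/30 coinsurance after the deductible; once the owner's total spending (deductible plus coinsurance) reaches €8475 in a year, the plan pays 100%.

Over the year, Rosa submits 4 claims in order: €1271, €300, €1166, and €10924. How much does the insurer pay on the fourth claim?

Bill 1, €1271: fully absorbed by the deductible. Cost to owner: €1271. OOP to date €1271. Insurer: €1271 − €1271 = €0.
Bill 2, €300: deductible takes €279, €21 remains; coinsurance €21 × 30% = €6.30. Owner pays €285.30; OOP now €1556.30. Plan pays €300 − €285.30 = €14.70.
Bill 3, €1166: deductible already satisfied, so owner's share is 30% × €1166 = €349.80. Owner pays €349.80; OOP now €1906.10. Plan pays €1166 − €349.80 = €816.20.
Bill 4, €10924: 30% coinsurance on €10924 = €3277.20. Owner owes €3277.20 (running OOP €5183.30). Insurer: €10924 − €3277.20 = €7646.80.

€7646.80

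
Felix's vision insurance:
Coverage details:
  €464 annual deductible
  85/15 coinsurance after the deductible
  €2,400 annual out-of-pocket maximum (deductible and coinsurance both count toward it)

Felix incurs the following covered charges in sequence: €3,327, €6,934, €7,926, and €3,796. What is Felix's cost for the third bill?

#1 (€3,327): €464 to deductible, leaving €2,863; 15% of €2,863 = €429.45. Cost to member: €893.45. OOP to date €893.45.
#2 (€6,934): 15% coinsurance on €6,934 = €1,040.10. Member pays €1,040.10; OOP now €1,933.55.
#3 (€7,926): 15% coinsurance on €7,926 = €1,188.90. OOP would hit €3,122.45 > €2,400, so the cap limits the member to €2,400 − €1,933.55 = €466.45.

€466.45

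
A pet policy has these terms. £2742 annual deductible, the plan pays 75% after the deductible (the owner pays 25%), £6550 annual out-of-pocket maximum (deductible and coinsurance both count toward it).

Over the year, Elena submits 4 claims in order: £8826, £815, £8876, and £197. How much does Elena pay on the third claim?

£2083.25

Bill 1, £8826: £2742 finishes the deductible; £6084 goes to coinsurance; coinsurance £6084 × 25% = £1521. Owner owes £4263 (running OOP £4263).
Bill 2, £815: deductible already satisfied, so owner's share is 25% × £815 = £203.75. Owner owes £203.75 (running OOP £4466.75).
Bill 3, £8876: deductible already satisfied, so owner's share is 25% × £8876 = £2219. Adding that to £4466.75 gives £6685.75, past the £6550 cap; owner pays only £6550 − £4466.75 = £2083.25.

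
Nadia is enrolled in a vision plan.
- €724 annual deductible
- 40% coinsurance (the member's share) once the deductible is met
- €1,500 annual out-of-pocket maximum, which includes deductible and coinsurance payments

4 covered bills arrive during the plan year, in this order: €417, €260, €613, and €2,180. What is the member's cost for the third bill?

#1 (€417): fully absorbed by the deductible. Cost to member: €417. OOP to date €417.
#2 (€260): all of it applies to the deductible. Member owes €260 (running OOP €677).
#3 (€613): deductible takes €47, €566 remains; 40% of €566 = €226.40. Member owes €273.40 (running OOP €950.40).

€273.40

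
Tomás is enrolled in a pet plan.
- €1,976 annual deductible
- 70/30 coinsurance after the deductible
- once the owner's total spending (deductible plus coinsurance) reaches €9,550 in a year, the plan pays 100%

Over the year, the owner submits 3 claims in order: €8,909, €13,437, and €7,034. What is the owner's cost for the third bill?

€1,463

#1 (€8,909): €1,976 finishes the deductible; €6,933 goes to coinsurance; 30% of €6,933 = €2,079.90. Owner owes €4,055.90 (running OOP €4,055.90).
#2 (€13,437): 30% coinsurance on €13,437 = €4,031.10. Owner owes €4,031.10 (running OOP €8,087).
#3 (€7,034): deductible already satisfied, so owner's share is 30% × €7,034 = €2,110.20. That would push OOP to €10,197.20, over the €9,550 cap, so owner pays €9,550 − €8,087 = €1,463.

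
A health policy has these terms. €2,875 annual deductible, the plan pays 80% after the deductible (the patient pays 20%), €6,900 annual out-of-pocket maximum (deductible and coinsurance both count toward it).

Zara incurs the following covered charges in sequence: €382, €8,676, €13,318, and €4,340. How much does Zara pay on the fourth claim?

€124.80

Claim 1 (€382): all of it applies to the deductible. Patient owes €382 (running OOP €382).
Claim 2 (€8,676): deductible takes €2,493, €6,183 remains; patient's 20% is €1,236.60. Patient owes €3,729.60 (running OOP €4,111.60).
Claim 3 (€13,318): deductible already satisfied, so patient's share is 20% × €13,318 = €2,663.60. Cost to patient: €2,663.60. OOP to date €6,775.20.
Claim 4 (€4,340): deductible already satisfied, so patient's share is 20% × €4,340 = €868. Adding that to €6,775.20 gives €7,643.20, past the €6,900 cap; patient pays only €6,900 − €6,775.20 = €124.80.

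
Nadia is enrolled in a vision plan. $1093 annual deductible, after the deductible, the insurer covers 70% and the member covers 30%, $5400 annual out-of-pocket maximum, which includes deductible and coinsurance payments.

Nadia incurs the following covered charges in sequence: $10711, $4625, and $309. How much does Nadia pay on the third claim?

$34.10

#1 ($10711): deductible takes $1093, $9618 remains; member's 30% is $2885.40. Cost to member: $3978.40. OOP to date $3978.40.
#2 ($4625): 30% coinsurance on $4625 = $1387.50. Member owes $1387.50 (running OOP $5365.90).
#3 ($309): 30% coinsurance on $309 = $92.70. That would push OOP to $5458.60, over the $5400 cap, so member pays $5400 − $5365.90 = $34.10.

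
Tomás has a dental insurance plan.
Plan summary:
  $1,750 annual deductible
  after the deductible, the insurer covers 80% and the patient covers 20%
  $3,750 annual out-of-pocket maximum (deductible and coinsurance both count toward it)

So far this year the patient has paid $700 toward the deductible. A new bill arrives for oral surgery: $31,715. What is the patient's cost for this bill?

$3,050

$700 of the $1,750 deductible is already met, leaving $1,050.
After the $1,050 deductible portion, $31,715 − $1,050 = $30,665 is subject to coinsurance.
20% of $30,665 = $6,133 falls to the patient.
That puts the patient's cost at $1,050 + $6,133 = $7,183 before any cap.
Adding $7,183 to the $700 already spent would give $7,883, which exceeds the $3,750 cap; the patient pays just $3,750 − $700 = $3,050.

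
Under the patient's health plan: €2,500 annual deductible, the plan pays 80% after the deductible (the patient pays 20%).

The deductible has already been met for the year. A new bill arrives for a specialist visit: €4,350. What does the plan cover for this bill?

€3,480

The deductible is already satisfied, so the full bill goes to coinsurance.
20% of €4,350 = €870 falls to the patient.
The plan picks up €4,350 − €870 = €3,480.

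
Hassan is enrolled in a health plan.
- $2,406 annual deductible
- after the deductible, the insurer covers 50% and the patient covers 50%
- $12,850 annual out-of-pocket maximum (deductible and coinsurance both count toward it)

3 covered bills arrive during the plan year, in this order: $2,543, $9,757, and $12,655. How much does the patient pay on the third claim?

Claim 1 ($2,543): $2,406 to deductible, leaving $137; 50% of $137 = $68.50. Patient pays $2,474.50; OOP now $2,474.50.
Claim 2 ($9,757): deductible already satisfied, so patient's share is 50% × $9,757 = $4,878.50. Patient owes $4,878.50 (running OOP $7,353).
Claim 3 ($12,655): 50% coinsurance on $12,655 = $6,327.50. Adding that to $7,353 gives $13,680.50, past the $12,850 cap; patient pays only $12,850 − $7,353 = $5,497.

$5,497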